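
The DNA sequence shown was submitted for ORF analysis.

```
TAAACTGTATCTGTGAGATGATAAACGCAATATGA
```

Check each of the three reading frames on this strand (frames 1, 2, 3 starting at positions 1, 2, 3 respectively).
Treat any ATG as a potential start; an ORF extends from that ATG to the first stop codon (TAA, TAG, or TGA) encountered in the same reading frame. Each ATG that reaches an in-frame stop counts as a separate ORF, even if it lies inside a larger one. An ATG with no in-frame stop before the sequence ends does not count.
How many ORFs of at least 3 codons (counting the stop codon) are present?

1

Frame 1: TAA ACT GTA TCT GTG AGA TGA TAA ACG CAA TAT — no ATG→stop ORF.
Frame 2: AAA CTG TAT CTG TGA GAT GAT AAA CGC AAT ATG — no ATG→stop ORF.
Frame 3: AAC TGT ATC TGT GAG ATG ATA AAC GCA ATA TGA — ATG at 18, stop TGA at 33 → 18 nt.
ORFs ≥ 3 codons: frame 3 18–35 (6 codons). Count = 1.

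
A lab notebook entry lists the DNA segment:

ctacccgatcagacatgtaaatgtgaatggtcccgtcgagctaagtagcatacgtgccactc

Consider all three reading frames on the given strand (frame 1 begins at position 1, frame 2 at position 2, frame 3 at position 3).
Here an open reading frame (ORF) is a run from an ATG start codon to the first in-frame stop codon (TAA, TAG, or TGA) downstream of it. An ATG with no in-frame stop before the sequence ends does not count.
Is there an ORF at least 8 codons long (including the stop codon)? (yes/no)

no

Frame 1: CTA CCC GAT CAG ACA TGT AAA TGT GAA TGG TCC CGT CGA GCT AAG TAG CAT ACG TGC CAC — no ATG→stop ORF.
Frame 2: TAC CCG ATC AGA CAT GTA AAT GTG AAT GGT CCC GTC GAG CTA AGT AGC ATA CGT GCC ACT — no ATG→stop ORF.
Frame 3: ACC CGA TCA GAC ATG TAA ATG TGA ATG GTC CCG TCG AGC TAA GTA GCA TAC GTG CCA CTC — ATG at 15, stop TAA at 18 → 6 nt; ATG at 21, stop TGA at 24 → 6 nt; ATG at 27, stop TAA at 42 → 18 nt.
Largest ORF found is 6 codons < 8, so no.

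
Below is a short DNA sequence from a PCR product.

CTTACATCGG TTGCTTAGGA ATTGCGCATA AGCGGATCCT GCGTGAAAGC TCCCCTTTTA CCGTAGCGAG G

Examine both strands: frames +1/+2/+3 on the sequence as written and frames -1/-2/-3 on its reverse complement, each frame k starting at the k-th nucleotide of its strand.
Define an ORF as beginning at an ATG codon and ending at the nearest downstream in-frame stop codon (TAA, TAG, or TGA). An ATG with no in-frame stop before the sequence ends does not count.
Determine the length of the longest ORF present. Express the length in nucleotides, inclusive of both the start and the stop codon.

Reverse complement (5'→3'): CCTCGCTACGGTAAAAGGGGAGCTTTCACGCAGGATCCGCTTATGCGCAATTCCTAAGCAACCGATGTAAG
Frame +1: CTT ACA TCG GTT GCT TAG GAA TTG CGC ATA AGC GGA TCC TGC GTG AAA GCT CCC CTT TTA CCG TAG CGA — no ATG→stop ORF.
Frame +2: TTA CAT CGG TTG CTT AGG AAT TGC GCA TAA GCG GAT CCT GCG TGA AAG CTC CCC TTT TAC CGT AGC GAG — no ATG→stop ORF.
Frame +3: TAC ATC GGT TGC TTA GGA ATT GCG CAT AAG CGG ATC CTG CGT GAA AGC TCC CCT TTT ACC GTA GCG AGG — no ATG→stop ORF.
Frame -1: CCT CGC TAC GGT AAA AGG GGA GCT TTC ACG CAG GAT CCG CTT ATG CGC AAT TCC TAA GCA ACC GAT GTA — ATG at 43, stop TAA at 55 → 15 nt.
Frame -2: CTC GCT ACG GTA AAA GGG GAG CTT TCA CGC AGG ATC CGC TTA TGC GCA ATT CCT AAG CAA CCG ATG TAA — ATG at 65, stop TAA at 68 → 6 nt.
Frame -3: TCG CTA CGG TAA AAG GGG AGC TTT CAC GCA GGA TCC GCT TAT GCG CAA TTC CTA AGC AAC CGA TGT AAG — no ATG→stop ORF.
Longest: frame -1, positions 43–57, 15 nt = 5 codons = 4 aa. → 15 nucleotides.

15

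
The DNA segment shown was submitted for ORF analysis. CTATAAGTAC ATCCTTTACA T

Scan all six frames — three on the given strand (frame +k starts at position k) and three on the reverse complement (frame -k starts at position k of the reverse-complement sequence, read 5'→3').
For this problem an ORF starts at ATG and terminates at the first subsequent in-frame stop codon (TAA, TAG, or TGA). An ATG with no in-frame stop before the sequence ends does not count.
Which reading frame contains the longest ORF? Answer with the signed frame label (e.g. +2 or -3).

Reverse complement (5'→3'): ATGTAAAGGATGTACTTATAG
Frame +1: CTA TAA GTA CAT CCT TTA CAT — no ATG→stop ORF.
Frame +2: TAT AAG TAC ATC CTT TAC — no ATG→stop ORF.
Frame +3: ATA AGT ACA TCC TTT ACA — no ATG→stop ORF.
Frame -1: ATG TAA AGG ATG TAC TTA TAG — ATG at 1, stop TAA at 4 → 6 nt; ATG at 10, stop TAG at 19 → 12 nt.
Frame -2: TGT AAA GGA TGT ACT TAT — no ATG→stop ORF.
Frame -3: GTA AAG GAT GTA CTT ATA — no ATG→stop ORF.
Longest ORF is 12 nt in frame -1 (positions 10–21).

-1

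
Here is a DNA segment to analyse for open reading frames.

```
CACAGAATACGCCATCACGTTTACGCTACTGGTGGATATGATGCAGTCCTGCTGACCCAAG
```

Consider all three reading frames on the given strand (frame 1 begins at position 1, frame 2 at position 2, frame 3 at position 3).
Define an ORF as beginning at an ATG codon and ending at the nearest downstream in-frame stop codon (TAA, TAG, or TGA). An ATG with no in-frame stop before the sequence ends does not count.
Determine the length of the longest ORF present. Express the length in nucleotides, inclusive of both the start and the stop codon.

Frame 1: CAC AGA ATA CGC CAT CAC GTT TAC GCT ACT GGT GGA TAT GAT GCA GTC CTG CTG ACC CAA — no ATG→stop ORF.
Frame 2: ACA GAA TAC GCC ATC ACG TTT ACG CTA CTG GTG GAT ATG ATG CAG TCC TGC TGA CCC AAG — ATG at 38, stop TGA at 53 → 18 nt; ATG at 41, stop TGA at 53 → 15 nt.
Frame 3: CAG AAT ACG CCA TCA CGT TTA CGC TAC TGG TGG ATA TGA TGC AGT CCT GCT GAC CCA — no ATG→stop ORF.
Longest: frame 2, positions 38–55, 18 nt = 6 codons = 5 aa. → 18 nucleotides.

18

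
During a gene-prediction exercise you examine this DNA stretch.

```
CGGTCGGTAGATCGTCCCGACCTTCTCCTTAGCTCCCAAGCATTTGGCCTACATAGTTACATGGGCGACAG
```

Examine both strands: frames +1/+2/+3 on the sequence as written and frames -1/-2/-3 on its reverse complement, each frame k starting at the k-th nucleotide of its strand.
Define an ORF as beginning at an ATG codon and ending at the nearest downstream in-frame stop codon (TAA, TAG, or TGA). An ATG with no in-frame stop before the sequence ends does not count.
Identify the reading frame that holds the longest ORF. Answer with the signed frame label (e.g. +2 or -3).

Reverse complement (5'→3'): CTGTCGCCCATGTAACTATGTAGGCCAAATGCTTGGGAGCTAAGGAGAAGGTCGGGACGATCTACCGACCG
Frame +1: CGG TCG GTA GAT CGT CCC GAC CTT CTC CTT AGC TCC CAA GCA TTT GGC CTA CAT AGT TAC ATG GGC GAC — no ATG→stop ORF.
Frame +2: GGT CGG TAG ATC GTC CCG ACC TTC TCC TTA GCT CCC AAG CAT TTG GCC TAC ATA GTT ACA TGG GCG ACA — no ATG→stop ORF.
Frame +3: GTC GGT AGA TCG TCC CGA CCT TCT CCT TAG CTC CCA AGC ATT TGG CCT ACA TAG TTA CAT GGG CGA CAG — no ATG→stop ORF.
Frame -1: CTG TCG CCC ATG TAA CTA TGT AGG CCA AAT GCT TGG GAG CTA AGG AGA AGG TCG GGA CGA TCT ACC GAC — ATG at 10, stop TAA at 13 → 6 nt.
Frame -2: TGT CGC CCA TGT AAC TAT GTA GGC CAA ATG CTT GGG AGC TAA GGA GAA GGT CGG GAC GAT CTA CCG ACC — ATG at 29, stop TAA at 41 → 15 nt.
Frame -3: GTC GCC CAT GTA ACT ATG TAG GCC AAA TGC TTG GGA GCT AAG GAG AAG GTC GGG ACG ATC TAC CGA CCG — ATG at 18, stop TAG at 21 → 6 nt.
Longest ORF is 15 nt in frame -2 (positions 29–43).

-2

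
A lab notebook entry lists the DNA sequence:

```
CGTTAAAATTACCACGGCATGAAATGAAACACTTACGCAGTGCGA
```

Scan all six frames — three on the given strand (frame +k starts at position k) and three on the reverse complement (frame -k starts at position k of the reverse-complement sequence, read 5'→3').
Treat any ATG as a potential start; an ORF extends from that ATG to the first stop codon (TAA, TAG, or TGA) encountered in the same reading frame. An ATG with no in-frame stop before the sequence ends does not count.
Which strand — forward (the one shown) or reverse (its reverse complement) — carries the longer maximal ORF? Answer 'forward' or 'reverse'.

Reverse complement (5'→3'): TCGCACTGCGTAAGTGTTTCATTTCATGCCGTGGTAATTTTAACG
Frame +1: CGT TAA AAT TAC CAC GGC ATG AAA TGA AAC ACT TAC GCA GTG CGA — ATG at 19, stop TGA at 25 → 9 nt.
Frame +2: GTT AAA ATT ACC ACG GCA TGA AAT GAA ACA CTT ACG CAG TGC — no ATG→stop ORF.
Frame +3: TTA AAA TTA CCA CGG CAT GAA ATG AAA CAC TTA CGC AGT GCG — no ATG→stop ORF.
Frame -1: TCG CAC TGC GTA AGT GTT TCA TTT CAT GCC GTG GTA ATT TTA ACG — no ATG→stop ORF.
Frame -2: CGC ACT GCG TAA GTG TTT CAT TTC ATG CCG TGG TAA TTT TAA — ATG at 26, stop TAA at 35 → 12 nt.
Frame -3: GCA CTG CGT AAG TGT TTC ATT TCA TGC CGT GGT AAT TTT AAC — no ATG→stop ORF.
Forward-strand max 9 nt; reverse-strand max 12 nt. The reverse strand has the longer ORF.

reverse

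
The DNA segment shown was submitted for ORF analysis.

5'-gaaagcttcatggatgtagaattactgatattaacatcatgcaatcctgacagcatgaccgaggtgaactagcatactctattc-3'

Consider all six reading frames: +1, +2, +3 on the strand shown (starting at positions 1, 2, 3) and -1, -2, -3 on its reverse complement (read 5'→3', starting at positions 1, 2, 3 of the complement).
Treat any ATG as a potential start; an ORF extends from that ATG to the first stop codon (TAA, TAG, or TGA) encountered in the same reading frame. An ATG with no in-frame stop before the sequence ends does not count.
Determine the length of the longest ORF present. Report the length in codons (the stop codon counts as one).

21

Reverse complement (5'→3'): GAATAGAGTATGCTAGTTCACCTCGGTCATGCTGTCAGGATTGCATGATGTTAATATCAGTAATTCTACATCCATGAAGCTTTC
Frame +1: GAA AGC TTC ATG GAT GTA GAA TTA CTG ATA TTA ACA TCA TGC AAT CCT GAC AGC ATG ACC GAG GTG AAC TAG CAT ACT CTA TTC — ATG at 10, stop TAG at 70 → 63 nt; ATG at 55, stop TAG at 70 → 18 nt.
Frame +2: AAA GCT TCA TGG ATG TAG AAT TAC TGA TAT TAA CAT CAT GCA ATC CTG ACA GCA TGA CCG AGG TGA ACT AGC ATA CTC TAT — ATG at 14, stop TAG at 17 → 6 nt.
Frame +3: AAG CTT CAT GGA TGT AGA ATT ACT GAT ATT AAC ATC ATG CAA TCC TGA CAG CAT GAC CGA GGT GAA CTA GCA TAC TCT ATT — ATG at 39, stop TGA at 48 → 12 nt.
Frame -1: GAA TAG AGT ATG CTA GTT CAC CTC GGT CAT GCT GTC AGG ATT GCA TGA TGT TAA TAT CAG TAA TTC TAC ATC CAT GAA GCT TTC — ATG at 10, stop TGA at 46 → 39 nt.
Frame -2: AAT AGA GTA TGC TAG TTC ACC TCG GTC ATG CTG TCA GGA TTG CAT GAT GTT AAT ATC AGT AAT TCT ACA TCC ATG AAG CTT — no ATG→stop ORF.
Frame -3: ATA GAG TAT GCT AGT TCA CCT CGG TCA TGC TGT CAG GAT TGC ATG ATG TTA ATA TCA GTA ATT CTA CAT CCA TGA AGC TTT — ATG at 45, stop TGA at 75 → 33 nt; ATG at 48, stop TGA at 75 → 30 nt.
Longest: frame +1, positions 10–72, 63 nt = 21 codons = 20 aa. → 21 codons.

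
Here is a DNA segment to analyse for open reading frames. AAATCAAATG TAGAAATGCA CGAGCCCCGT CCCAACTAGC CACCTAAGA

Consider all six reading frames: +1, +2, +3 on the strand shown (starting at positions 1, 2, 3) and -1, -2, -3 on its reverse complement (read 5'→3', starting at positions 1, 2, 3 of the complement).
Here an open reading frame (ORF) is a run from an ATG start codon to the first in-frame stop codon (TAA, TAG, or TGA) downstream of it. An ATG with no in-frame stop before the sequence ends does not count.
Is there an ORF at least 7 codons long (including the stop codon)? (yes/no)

Reverse complement (5'→3'): TCTTAGGTGGCTAGTTGGGACGGGGCTCGTGCATTTCTACATTTGATTT
Frame +1: AAA TCA AAT GTA GAA ATG CAC GAG CCC CGT CCC AAC TAG CCA CCT AAG — ATG at 16, stop TAG at 37 → 24 nt.
Frame +2: AAT CAA ATG TAG AAA TGC ACG AGC CCC GTC CCA ACT AGC CAC CTA AGA — ATG at 8, stop TAG at 11 → 6 nt.
Frame +3: ATC AAA TGT AGA AAT GCA CGA GCC CCG TCC CAA CTA GCC ACC TAA — no ATG→stop ORF.
Frame -1: TCT TAG GTG GCT AGT TGG GAC GGG GCT CGT GCA TTT CTA CAT TTG ATT — no ATG→stop ORF.
Frame -2: CTT AGG TGG CTA GTT GGG ACG GGG CTC GTG CAT TTC TAC ATT TGA TTT — no ATG→stop ORF.
Frame -3: TTA GGT GGC TAG TTG GGA CGG GGC TCG TGC ATT TCT ACA TTT GAT — no ATG→stop ORF.
Frame +1 has an ORF of 8 codons (positions 16–39) ≥ 7, so yes.

yes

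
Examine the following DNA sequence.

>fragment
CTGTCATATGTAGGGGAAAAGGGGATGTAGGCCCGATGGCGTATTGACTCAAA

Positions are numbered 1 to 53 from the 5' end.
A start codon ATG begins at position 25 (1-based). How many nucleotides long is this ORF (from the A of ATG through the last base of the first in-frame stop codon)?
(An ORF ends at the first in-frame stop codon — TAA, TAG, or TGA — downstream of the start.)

6

Codons from position 25: ATG (25–27), TAG (28–30).
TAG is the first in-frame stop; ORF spans 25–30, 6 nucleotides.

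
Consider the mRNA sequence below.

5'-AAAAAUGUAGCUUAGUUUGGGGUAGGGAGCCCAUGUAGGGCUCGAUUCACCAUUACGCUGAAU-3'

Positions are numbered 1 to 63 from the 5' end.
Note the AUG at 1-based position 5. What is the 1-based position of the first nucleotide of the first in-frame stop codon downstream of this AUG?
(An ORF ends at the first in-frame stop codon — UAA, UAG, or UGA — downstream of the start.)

Codons from position 5: AUG (5–7), UAG (8–10).
UAG is a stop codon; it begins at position 8.

8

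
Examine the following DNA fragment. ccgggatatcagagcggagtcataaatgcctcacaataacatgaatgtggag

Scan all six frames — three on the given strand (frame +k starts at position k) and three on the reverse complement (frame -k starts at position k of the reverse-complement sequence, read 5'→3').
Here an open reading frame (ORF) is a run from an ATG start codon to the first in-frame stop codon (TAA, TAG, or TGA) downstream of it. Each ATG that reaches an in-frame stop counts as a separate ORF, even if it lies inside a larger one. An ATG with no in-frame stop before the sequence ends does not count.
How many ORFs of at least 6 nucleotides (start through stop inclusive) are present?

2

Reverse complement (5'→3'): CTCCACATTCATGTTATTGTGAGGCATTTATGACTCCGCTCTGATATCCCGG
Frame +1: CCG GGA TAT CAG AGC GGA GTC ATA AAT GCC TCA CAA TAA CAT GAA TGT GGA — no ATG→stop ORF.
Frame +2: CGG GAT ATC AGA GCG GAG TCA TAA ATG CCT CAC AAT AAC ATG AAT GTG GAG — no ATG→stop ORF.
Frame +3: GGG ATA TCA GAG CGG AGT CAT AAA TGC CTC ACA ATA ACA TGA ATG TGG — no ATG→stop ORF.
Frame -1: CTC CAC ATT CAT GTT ATT GTG AGG CAT TTA TGA CTC CGC TCT GAT ATC CCG — no ATG→stop ORF.
Frame -2: TCC ACA TTC ATG TTA TTG TGA GGC ATT TAT GAC TCC GCT CTG ATA TCC CGG — ATG at 11, stop TGA at 20 → 12 nt.
Frame -3: CCA CAT TCA TGT TAT TGT GAG GCA TTT ATG ACT CCG CTC TGA TAT CCC — ATG at 30, stop TGA at 42 → 15 nt.
ORFs ≥ 6 nucleotides: frame -2 11–22 (12 nucleotides), frame -3 30–44 (15 nucleotides). Count = 2.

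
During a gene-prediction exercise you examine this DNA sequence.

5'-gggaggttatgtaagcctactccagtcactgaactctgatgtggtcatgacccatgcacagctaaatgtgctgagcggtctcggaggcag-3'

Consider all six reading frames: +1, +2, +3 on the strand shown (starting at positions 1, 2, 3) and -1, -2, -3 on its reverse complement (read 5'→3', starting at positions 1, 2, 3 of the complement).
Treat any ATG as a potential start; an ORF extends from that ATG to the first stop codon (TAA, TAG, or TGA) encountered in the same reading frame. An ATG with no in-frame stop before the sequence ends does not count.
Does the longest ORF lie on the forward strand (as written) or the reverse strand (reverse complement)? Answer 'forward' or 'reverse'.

Reverse complement (5'→3'): CTGCCTCCGAGACCGCTCAGCACATTTAGCTGTGCATGGGTCATGACCACATCAGAGTTCAGTGACTGGAGTAGGCTTACATAACCTCCC
Frame +1: GGG AGG TTA TGT AAG CCT ACT CCA GTC ACT GAA CTC TGA TGT GGT CAT GAC CCA TGC ACA GCT AAA TGT GCT GAG CGG TCT CGG AGG CAG — no ATG→stop ORF.
Frame +2: GGA GGT TAT GTA AGC CTA CTC CAG TCA CTG AAC TCT GAT GTG GTC ATG ACC CAT GCA CAG CTA AAT GTG CTG AGC GGT CTC GGA GGC — no ATG→stop ORF.
Frame +3: GAG GTT ATG TAA GCC TAC TCC AGT CAC TGA ACT CTG ATG TGG TCA TGA CCC ATG CAC AGC TAA ATG TGC TGA GCG GTC TCG GAG GCA — ATG at 9, stop TAA at 12 → 6 nt; ATG at 39, stop TGA at 48 → 12 nt; ATG at 54, stop TAA at 63 → 12 nt; ATG at 66, stop TGA at 72 → 9 nt.
Frame -1: CTG CCT CCG AGA CCG CTC AGC ACA TTT AGC TGT GCA TGG GTC ATG ACC ACA TCA GAG TTC AGT GAC TGG AGT AGG CTT ACA TAA CCT CCC — ATG at 43, stop TAA at 82 → 42 nt.
Frame -2: TGC CTC CGA GAC CGC TCA GCA CAT TTA GCT GTG CAT GGG TCA TGA CCA CAT CAG AGT TCA GTG ACT GGA GTA GGC TTA CAT AAC CTC — no ATG→stop ORF.
Frame -3: GCC TCC GAG ACC GCT CAG CAC ATT TAG CTG TGC ATG GGT CAT GAC CAC ATC AGA GTT CAG TGA CTG GAG TAG GCT TAC ATA ACC TCC — ATG at 36, stop TGA at 63 → 30 nt.
Forward-strand max 12 nt; reverse-strand max 42 nt. The reverse strand has the longer ORF.

reverse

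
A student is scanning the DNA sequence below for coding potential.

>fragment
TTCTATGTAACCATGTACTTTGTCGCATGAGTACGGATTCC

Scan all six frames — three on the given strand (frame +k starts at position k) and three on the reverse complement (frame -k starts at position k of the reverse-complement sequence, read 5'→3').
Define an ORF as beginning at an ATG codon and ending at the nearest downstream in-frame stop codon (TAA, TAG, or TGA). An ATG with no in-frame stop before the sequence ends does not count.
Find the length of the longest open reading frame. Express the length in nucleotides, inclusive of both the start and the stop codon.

Reverse complement (5'→3'): GGAATCCGTACTCATGCGACAAAGTACATGGTTACATAGAA
Frame +1: TTC TAT GTA ACC ATG TAC TTT GTC GCA TGA GTA CGG ATT — ATG at 13, stop TGA at 28 → 18 nt.
Frame +2: TCT ATG TAA CCA TGT ACT TTG TCG CAT GAG TAC GGA TTC — ATG at 5, stop TAA at 8 → 6 nt.
Frame +3: CTA TGT AAC CAT GTA CTT TGT CGC ATG AGT ACG GAT TCC — no ATG→stop ORF.
Frame -1: GGA ATC CGT ACT CAT GCG ACA AAG TAC ATG GTT ACA TAG — ATG at 28, stop TAG at 37 → 12 nt.
Frame -2: GAA TCC GTA CTC ATG CGA CAA AGT ACA TGG TTA CAT AGA — no ATG→stop ORF.
Frame -3: AAT CCG TAC TCA TGC GAC AAA GTA CAT GGT TAC ATA GAA — no ATG→stop ORF.
Longest: frame +1, positions 13–30, 18 nt = 6 codons = 5 aa. → 18 nucleotides.

18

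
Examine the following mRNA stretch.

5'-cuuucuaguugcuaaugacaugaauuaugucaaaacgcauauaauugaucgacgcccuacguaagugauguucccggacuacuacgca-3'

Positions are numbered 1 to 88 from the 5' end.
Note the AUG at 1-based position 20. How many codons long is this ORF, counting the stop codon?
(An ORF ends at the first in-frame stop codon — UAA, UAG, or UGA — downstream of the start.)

15

Codons from position 20: AUG (20–22), AAU (23–25), UAU (26–28), GUC (29–31), AAA (32–34), ACG (35–37), CAU (38–40), AUA (41–43), AUU (44–46), GAU (47–49), CGA (50–52), CGC (53–55), CCU (56–58), ACG (59–61), UAA (62–64).
UAA is the first in-frame stop; that's 15 codons including the stop.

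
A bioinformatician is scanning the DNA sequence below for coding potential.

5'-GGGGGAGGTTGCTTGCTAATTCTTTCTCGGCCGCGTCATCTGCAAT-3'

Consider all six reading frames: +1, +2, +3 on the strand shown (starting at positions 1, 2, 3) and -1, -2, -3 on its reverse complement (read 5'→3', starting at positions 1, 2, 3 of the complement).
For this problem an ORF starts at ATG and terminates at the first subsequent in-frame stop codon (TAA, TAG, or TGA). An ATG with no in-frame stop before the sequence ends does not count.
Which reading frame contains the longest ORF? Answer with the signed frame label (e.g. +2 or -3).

Reverse complement (5'→3'): ATTGCAGATGACGCGGCCGAGAAAGAATTAGCAAGCAACCTCCCCC
Frame +1: GGG GGA GGT TGC TTG CTA ATT CTT TCT CGG CCG CGT CAT CTG CAA — no ATG→stop ORF.
Frame +2: GGG GAG GTT GCT TGC TAA TTC TTT CTC GGC CGC GTC ATC TGC AAT — no ATG→stop ORF.
Frame +3: GGG AGG TTG CTT GCT AAT TCT TTC TCG GCC GCG TCA TCT GCA — no ATG→stop ORF.
Frame -1: ATT GCA GAT GAC GCG GCC GAG AAA GAA TTA GCA AGC AAC CTC CCC — no ATG→stop ORF.
Frame -2: TTG CAG ATG ACG CGG CCG AGA AAG AAT TAG CAA GCA ACC TCC CCC — ATG at 8, stop TAG at 29 → 24 nt.
Frame -3: TGC AGA TGA CGC GGC CGA GAA AGA ATT AGC AAG CAA CCT CCC — no ATG→stop ORF.
Longest ORF is 24 nt in frame -2 (positions 8–31).

-2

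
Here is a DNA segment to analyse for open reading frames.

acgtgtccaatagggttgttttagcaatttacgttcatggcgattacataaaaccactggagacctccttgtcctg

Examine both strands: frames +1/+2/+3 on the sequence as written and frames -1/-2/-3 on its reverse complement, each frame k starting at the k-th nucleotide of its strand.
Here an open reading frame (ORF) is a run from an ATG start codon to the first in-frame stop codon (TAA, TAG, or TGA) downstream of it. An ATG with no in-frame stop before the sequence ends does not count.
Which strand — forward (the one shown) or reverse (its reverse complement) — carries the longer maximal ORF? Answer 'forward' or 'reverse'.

Reverse complement (5'→3'): CAGGACAAGGAGGTCTCCAGTGGTTTTATGTAATCGCCATGAACGTAAATTGCTAAAACAACCCTATTGGACACGT
Frame +1: ACG TGT CCA ATA GGG TTG TTT TAG CAA TTT ACG TTC ATG GCG ATT ACA TAA AAC CAC TGG AGA CCT CCT TGT CCT — ATG at 37, stop TAA at 49 → 15 nt.
Frame +2: CGT GTC CAA TAG GGT TGT TTT AGC AAT TTA CGT TCA TGG CGA TTA CAT AAA ACC ACT GGA GAC CTC CTT GTC CTG — no ATG→stop ORF.
Frame +3: GTG TCC AAT AGG GTT GTT TTA GCA ATT TAC GTT CAT GGC GAT TAC ATA AAA CCA CTG GAG ACC TCC TTG TCC — no ATG→stop ORF.
Frame -1: CAG GAC AAG GAG GTC TCC AGT GGT TTT ATG TAA TCG CCA TGA ACG TAA ATT GCT AAA ACA ACC CTA TTG GAC ACG — ATG at 28, stop TAA at 31 → 6 nt.
Frame -2: AGG ACA AGG AGG TCT CCA GTG GTT TTA TGT AAT CGC CAT GAA CGT AAA TTG CTA AAA CAA CCC TAT TGG ACA CGT — no ATG→stop ORF.
Frame -3: GGA CAA GGA GGT CTC CAG TGG TTT TAT GTA ATC GCC ATG AAC GTA AAT TGC TAA AAC AAC CCT ATT GGA CAC — ATG at 39, stop TAA at 54 → 18 nt.
Forward-strand max 15 nt; reverse-strand max 18 nt. The reverse strand has the longer ORF.

reverse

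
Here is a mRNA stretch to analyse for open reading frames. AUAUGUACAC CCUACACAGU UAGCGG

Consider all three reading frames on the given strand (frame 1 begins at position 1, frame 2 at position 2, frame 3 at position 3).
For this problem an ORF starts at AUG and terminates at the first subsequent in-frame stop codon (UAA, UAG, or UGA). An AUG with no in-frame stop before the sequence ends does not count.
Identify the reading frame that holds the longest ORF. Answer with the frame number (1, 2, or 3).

Frame 1: AUA UGU ACA CCC UAC ACA GUU AGC — no AUG→stop ORF.
Frame 2: UAU GUA CAC CCU ACA CAG UUA GCG — no AUG→stop ORF.
Frame 3: AUG UAC ACC CUA CAC AGU UAG CGG — AUG at 3, stop UAG at 21 → 21 nt.
Longest ORF is 21 nt in frame 3 (positions 3–23).

3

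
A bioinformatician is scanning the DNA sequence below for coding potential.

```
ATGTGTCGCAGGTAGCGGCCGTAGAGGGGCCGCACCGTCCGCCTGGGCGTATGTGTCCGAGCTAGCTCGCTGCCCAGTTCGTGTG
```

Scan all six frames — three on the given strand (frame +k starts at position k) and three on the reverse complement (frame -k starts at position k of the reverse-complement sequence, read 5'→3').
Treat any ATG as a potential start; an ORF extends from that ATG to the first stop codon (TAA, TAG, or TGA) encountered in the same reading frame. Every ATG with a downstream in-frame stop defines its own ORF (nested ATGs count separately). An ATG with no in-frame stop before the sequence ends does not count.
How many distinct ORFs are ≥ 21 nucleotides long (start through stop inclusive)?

Reverse complement (5'→3'): CACACGAACTGGGCAGCGAGCTAGCTCGGACACATACGCCCAGGCGGACGGTGCGGCCCCTCTACGGCCGCTACCTGCGACACAT
Frame +1: ATG TGT CGC AGG TAG CGG CCG TAG AGG GGC CGC ACC GTC CGC CTG GGC GTA TGT GTC CGA GCT AGC TCG CTG CCC AGT TCG TGT — ATG at 1, stop TAG at 13 → 15 nt.
Frame +2: TGT GTC GCA GGT AGC GGC CGT AGA GGG GCC GCA CCG TCC GCC TGG GCG TAT GTG TCC GAG CTA GCT CGC TGC CCA GTT CGT GTG — no ATG→stop ORF.
Frame +3: GTG TCG CAG GTA GCG GCC GTA GAG GGG CCG CAC CGT CCG CCT GGG CGT ATG TGT CCG AGC TAG CTC GCT GCC CAG TTC GTG — ATG at 51, stop TAG at 63 → 15 nt.
Frame -1: CAC ACG AAC TGG GCA GCG AGC TAG CTC GGA CAC ATA CGC CCA GGC GGA CGG TGC GGC CCC TCT ACG GCC GCT ACC TGC GAC ACA — no ATG→stop ORF.
Frame -2: ACA CGA ACT GGG CAG CGA GCT AGC TCG GAC ACA TAC GCC CAG GCG GAC GGT GCG GCC CCT CTA CGG CCG CTA CCT GCG ACA CAT — no ATG→stop ORF.
Frame -3: CAC GAA CTG GGC AGC GAG CTA GCT CGG ACA CAT ACG CCC AGG CGG ACG GTG CGG CCC CTC TAC GGC CGC TAC CTG CGA CAC — no ATG→stop ORF.
No ORF reaches 21 nucleotides. Count = 0.

0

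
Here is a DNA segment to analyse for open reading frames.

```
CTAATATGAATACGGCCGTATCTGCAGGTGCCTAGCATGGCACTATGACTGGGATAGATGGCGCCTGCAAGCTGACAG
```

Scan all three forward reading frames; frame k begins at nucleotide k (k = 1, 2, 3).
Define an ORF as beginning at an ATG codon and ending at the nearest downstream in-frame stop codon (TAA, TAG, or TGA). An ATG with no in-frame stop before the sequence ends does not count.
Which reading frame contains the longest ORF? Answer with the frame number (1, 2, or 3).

Frame 1: CTA ATA TGA ATA CGG CCG TAT CTG CAG GTG CCT AGC ATG GCA CTA TGA CTG GGA TAG ATG GCG CCT GCA AGC TGA CAG — ATG at 37, stop TGA at 46 → 12 nt; ATG at 58, stop TGA at 73 → 18 nt.
Frame 2: TAA TAT GAA TAC GGC CGT ATC TGC AGG TGC CTA GCA TGG CAC TAT GAC TGG GAT AGA TGG CGC CTG CAA GCT GAC — no ATG→stop ORF.
Frame 3: AAT ATG AAT ACG GCC GTA TCT GCA GGT GCC TAG CAT GGC ACT ATG ACT GGG ATA GAT GGC GCC TGC AAG CTG ACA — ATG at 6, stop TAG at 33 → 30 nt.
Longest ORF is 30 nt in frame 3 (positions 6–35).

3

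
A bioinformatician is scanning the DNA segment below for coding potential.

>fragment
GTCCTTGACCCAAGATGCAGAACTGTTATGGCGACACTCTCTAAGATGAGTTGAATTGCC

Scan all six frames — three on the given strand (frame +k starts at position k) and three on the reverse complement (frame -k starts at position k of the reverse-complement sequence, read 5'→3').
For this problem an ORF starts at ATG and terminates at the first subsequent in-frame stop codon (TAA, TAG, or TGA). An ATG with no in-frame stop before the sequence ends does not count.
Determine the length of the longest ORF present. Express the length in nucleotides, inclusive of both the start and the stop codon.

Reverse complement (5'→3'): GGCAATTCAACTCATCTTAGAGAGTGTCGCCATAACAGTTCTGCATCTTGGGTCAAGGAC
Frame +1: GTC CTT GAC CCA AGA TGC AGA ACT GTT ATG GCG ACA CTC TCT AAG ATG AGT TGA ATT GCC — ATG at 28, stop TGA at 52 → 27 nt; ATG at 46, stop TGA at 52 → 9 nt.
Frame +2: TCC TTG ACC CAA GAT GCA GAA CTG TTA TGG CGA CAC TCT CTA AGA TGA GTT GAA TTG — no ATG→stop ORF.
Frame +3: CCT TGA CCC AAG ATG CAG AAC TGT TAT GGC GAC ACT CTC TAA GAT GAG TTG AAT TGC — ATG at 15, stop TAA at 42 → 30 nt.
Frame -1: GGC AAT TCA ACT CAT CTT AGA GAG TGT CGC CAT AAC AGT TCT GCA TCT TGG GTC AAG GAC — no ATG→stop ORF.
Frame -2: GCA ATT CAA CTC ATC TTA GAG AGT GTC GCC ATA ACA GTT CTG CAT CTT GGG TCA AGG — no ATG→stop ORF.
Frame -3: CAA TTC AAC TCA TCT TAG AGA GTG TCG CCA TAA CAG TTC TGC ATC TTG GGT CAA GGA — no ATG→stop ORF.
Longest: frame +3, positions 15–44, 30 nt = 10 codons = 9 aa. → 30 nucleotides.

30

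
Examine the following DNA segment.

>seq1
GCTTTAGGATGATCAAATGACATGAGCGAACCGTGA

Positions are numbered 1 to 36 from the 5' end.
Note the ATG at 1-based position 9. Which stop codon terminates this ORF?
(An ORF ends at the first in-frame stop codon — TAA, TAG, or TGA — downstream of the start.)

Codons from position 9: ATG (9–11), ATC (12–14), AAA (15–17), TGA (18–20).
The first in-frame stop codon is TGA.

TGA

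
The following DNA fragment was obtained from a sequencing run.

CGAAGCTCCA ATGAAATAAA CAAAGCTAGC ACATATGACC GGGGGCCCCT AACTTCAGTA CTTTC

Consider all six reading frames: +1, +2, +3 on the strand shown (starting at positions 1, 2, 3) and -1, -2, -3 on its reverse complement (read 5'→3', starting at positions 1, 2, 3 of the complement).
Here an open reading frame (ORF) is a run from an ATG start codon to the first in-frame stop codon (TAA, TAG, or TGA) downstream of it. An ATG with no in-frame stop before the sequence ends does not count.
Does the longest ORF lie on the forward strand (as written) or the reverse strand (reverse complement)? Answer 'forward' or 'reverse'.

Reverse complement (5'→3'): GAAAGTACTGAAGTTAGGGGCCCCCGGTCATATGTGCTAGCTTTGTTTATTTCATTGGAGCTTCG
Frame +1: CGA AGC TCC AAT GAA ATA AAC AAA GCT AGC ACA TAT GAC CGG GGG CCC CTA ACT TCA GTA CTT — no ATG→stop ORF.
Frame +2: GAA GCT CCA ATG AAA TAA ACA AAG CTA GCA CAT ATG ACC GGG GGC CCC TAA CTT CAG TAC TTT — ATG at 11, stop TAA at 17 → 9 nt; ATG at 35, stop TAA at 50 → 18 nt.
Frame +3: AAG CTC CAA TGA AAT AAA CAA AGC TAG CAC ATA TGA CCG GGG GCC CCT AAC TTC AGT ACT TTC — no ATG→stop ORF.
Frame -1: GAA AGT ACT GAA GTT AGG GGC CCC CGG TCA TAT GTG CTA GCT TTG TTT ATT TCA TTG GAG CTT — no ATG→stop ORF.
Frame -2: AAA GTA CTG AAG TTA GGG GCC CCC GGT CAT ATG TGC TAG CTT TGT TTA TTT CAT TGG AGC TTC — ATG at 32, stop TAG at 38 → 9 nt.
Frame -3: AAG TAC TGA AGT TAG GGG CCC CCG GTC ATA TGT GCT AGC TTT GTT TAT TTC ATT GGA GCT TCG — no ATG→stop ORF.
Forward-strand max 18 nt; reverse-strand max 9 nt. The forward strand has the longer ORF.

forward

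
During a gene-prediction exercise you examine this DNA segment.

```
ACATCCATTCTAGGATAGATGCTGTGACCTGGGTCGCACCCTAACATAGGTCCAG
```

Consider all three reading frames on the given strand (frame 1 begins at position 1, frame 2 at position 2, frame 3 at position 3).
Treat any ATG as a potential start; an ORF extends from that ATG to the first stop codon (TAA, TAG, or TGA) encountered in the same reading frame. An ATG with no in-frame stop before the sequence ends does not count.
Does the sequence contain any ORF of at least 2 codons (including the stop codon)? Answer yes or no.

yes

Frame 1: ACA TCC ATT CTA GGA TAG ATG CTG TGA CCT GGG TCG CAC CCT AAC ATA GGT CCA — ATG at 19, stop TGA at 25 → 9 nt.
Frame 2: CAT CCA TTC TAG GAT AGA TGC TGT GAC CTG GGT CGC ACC CTA ACA TAG GTC CAG — no ATG→stop ORF.
Frame 3: ATC CAT TCT AGG ATA GAT GCT GTG ACC TGG GTC GCA CCC TAA CAT AGG TCC — no ATG→stop ORF.
Frame 1 has an ORF of 3 codons (positions 19–27) ≥ 2, so yes.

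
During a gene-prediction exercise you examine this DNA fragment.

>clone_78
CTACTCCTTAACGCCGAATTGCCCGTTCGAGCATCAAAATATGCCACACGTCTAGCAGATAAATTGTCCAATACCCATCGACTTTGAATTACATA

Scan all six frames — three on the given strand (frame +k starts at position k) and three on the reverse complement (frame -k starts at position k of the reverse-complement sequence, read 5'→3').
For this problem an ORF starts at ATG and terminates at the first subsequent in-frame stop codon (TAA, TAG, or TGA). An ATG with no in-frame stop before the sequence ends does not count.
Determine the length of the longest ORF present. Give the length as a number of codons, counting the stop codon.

Reverse complement (5'→3'): TATGTAATTCAAAGTCGATGGGTATTGGACAATTTATCTGCTAGACGTGTGGCATATTTTGATGCTCGAACGGGCAATTCGGCGTTAAGGAGTAG
Frame +1: CTA CTC CTT AAC GCC GAA TTG CCC GTT CGA GCA TCA AAA TAT GCC ACA CGT CTA GCA GAT AAA TTG TCC AAT ACC CAT CGA CTT TGA ATT ACA — no ATG→stop ORF.
Frame +2: TAC TCC TTA ACG CCG AAT TGC CCG TTC GAG CAT CAA AAT ATG CCA CAC GTC TAG CAG ATA AAT TGT CCA ATA CCC ATC GAC TTT GAA TTA CAT — ATG at 41, stop TAG at 53 → 15 nt.
Frame +3: ACT CCT TAA CGC CGA ATT GCC CGT TCG AGC ATC AAA ATA TGC CAC ACG TCT AGC AGA TAA ATT GTC CAA TAC CCA TCG ACT TTG AAT TAC ATA — no ATG→stop ORF.
Frame -1: TAT GTA ATT CAA AGT CGA TGG GTA TTG GAC AAT TTA TCT GCT AGA CGT GTG GCA TAT TTT GAT GCT CGA ACG GGC AAT TCG GCG TTA AGG AGT — no ATG→stop ORF.
Frame -2: ATG TAA TTC AAA GTC GAT GGG TAT TGG ACA ATT TAT CTG CTA GAC GTG TGG CAT ATT TTG ATG CTC GAA CGG GCA ATT CGG CGT TAA GGA GTA — ATG at 2, stop TAA at 5 → 6 nt; ATG at 62, stop TAA at 86 → 27 nt.
Frame -3: TGT AAT TCA AAG TCG ATG GGT ATT GGA CAA TTT ATC TGC TAG ACG TGT GGC ATA TTT TGA TGC TCG AAC GGG CAA TTC GGC GTT AAG GAG TAG — ATG at 18, stop TAG at 42 → 27 nt.
Longest: frame -2, positions 62–88, 27 nt = 9 codons = 8 aa. → 9 codons.

9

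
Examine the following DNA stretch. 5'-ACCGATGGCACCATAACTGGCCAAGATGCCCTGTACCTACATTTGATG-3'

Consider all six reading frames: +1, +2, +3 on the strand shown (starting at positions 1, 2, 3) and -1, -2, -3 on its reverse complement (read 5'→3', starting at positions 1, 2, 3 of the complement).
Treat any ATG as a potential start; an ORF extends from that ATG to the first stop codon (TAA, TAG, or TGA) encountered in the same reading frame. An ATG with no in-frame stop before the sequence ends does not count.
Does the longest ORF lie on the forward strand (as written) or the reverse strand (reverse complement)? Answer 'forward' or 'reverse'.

forward

Reverse complement (5'→3'): CATCAAATGTAGGTACAGGGCATCTTGGCCAGTTATGGTGCCATCGGT
Frame +1: ACC GAT GGC ACC ATA ACT GGC CAA GAT GCC CTG TAC CTA CAT TTG ATG — no ATG→stop ORF.
Frame +2: CCG ATG GCA CCA TAA CTG GCC AAG ATG CCC TGT ACC TAC ATT TGA — ATG at 5, stop TAA at 14 → 12 nt; ATG at 26, stop TGA at 44 → 21 nt.
Frame +3: CGA TGG CAC CAT AAC TGG CCA AGA TGC CCT GTA CCT ACA TTT GAT — no ATG→stop ORF.
Frame -1: CAT CAA ATG TAG GTA CAG GGC ATC TTG GCC AGT TAT GGT GCC ATC GGT — ATG at 7, stop TAG at 10 → 6 nt.
Frame -2: ATC AAA TGT AGG TAC AGG GCA TCT TGG CCA GTT ATG GTG CCA TCG — no ATG→stop ORF.
Frame -3: TCA AAT GTA GGT ACA GGG CAT CTT GGC CAG TTA TGG TGC CAT CGG — no ATG→stop ORF.
Forward-strand max 21 nt; reverse-strand max 6 nt. The forward strand has the longer ORF.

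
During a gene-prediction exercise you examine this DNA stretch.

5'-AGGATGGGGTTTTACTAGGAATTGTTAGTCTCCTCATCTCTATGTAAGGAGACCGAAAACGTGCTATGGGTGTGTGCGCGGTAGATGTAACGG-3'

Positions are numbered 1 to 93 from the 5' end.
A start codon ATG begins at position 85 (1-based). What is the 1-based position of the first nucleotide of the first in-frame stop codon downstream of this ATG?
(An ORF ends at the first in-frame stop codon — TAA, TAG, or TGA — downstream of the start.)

88

Codons from position 85: ATG (85–87), TAA (88–90).
TAA is a stop codon; it begins at position 88.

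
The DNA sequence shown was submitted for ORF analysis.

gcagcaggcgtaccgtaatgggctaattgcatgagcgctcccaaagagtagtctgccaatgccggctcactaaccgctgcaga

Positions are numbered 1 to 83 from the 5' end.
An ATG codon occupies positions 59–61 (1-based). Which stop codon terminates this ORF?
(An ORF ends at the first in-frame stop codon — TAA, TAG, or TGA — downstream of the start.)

TAA

Codons from position 59: ATG (59–61), CCG (62–64), GCT (65–67), CAC (68–70), TAA (71–73).
The first in-frame stop codon is TAA.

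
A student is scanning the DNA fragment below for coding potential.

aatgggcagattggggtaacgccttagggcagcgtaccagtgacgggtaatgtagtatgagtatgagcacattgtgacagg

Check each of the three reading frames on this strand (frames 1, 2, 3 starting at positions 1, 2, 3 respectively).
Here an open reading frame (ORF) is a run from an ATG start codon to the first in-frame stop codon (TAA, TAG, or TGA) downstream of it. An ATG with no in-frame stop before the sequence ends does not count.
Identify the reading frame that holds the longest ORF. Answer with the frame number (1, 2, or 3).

Frame 1: AAT GGG CAG ATT GGG GTA ACG CCT TAG GGC AGC GTA CCA GTG ACG GGT AAT GTA GTA TGA GTA TGA GCA CAT TGT GAC AGG — no ATG→stop ORF.
Frame 2: ATG GGC AGA TTG GGG TAA CGC CTT AGG GCA GCG TAC CAG TGA CGG GTA ATG TAG TAT GAG TAT GAG CAC ATT GTG ACA — ATG at 2, stop TAA at 17 → 18 nt; ATG at 50, stop TAG at 53 → 6 nt.
Frame 3: TGG GCA GAT TGG GGT AAC GCC TTA GGG CAG CGT ACC AGT GAC GGG TAA TGT AGT ATG AGT ATG AGC ACA TTG TGA CAG — ATG at 57, stop TGA at 75 → 21 nt; ATG at 63, stop TGA at 75 → 15 nt.
Longest ORF is 21 nt in frame 3 (positions 57–77).

3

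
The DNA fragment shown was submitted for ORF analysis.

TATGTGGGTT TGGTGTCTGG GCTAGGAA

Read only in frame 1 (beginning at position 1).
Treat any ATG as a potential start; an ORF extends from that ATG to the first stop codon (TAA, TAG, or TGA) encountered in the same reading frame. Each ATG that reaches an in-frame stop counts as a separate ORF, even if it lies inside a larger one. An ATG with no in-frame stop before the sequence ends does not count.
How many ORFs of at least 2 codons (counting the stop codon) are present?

0

Frame 1: TAT GTG GGT TTG GTG TCT GGG CTA GGA — no ATG→stop ORF.
No ORF reaches 2 codons. Count = 0.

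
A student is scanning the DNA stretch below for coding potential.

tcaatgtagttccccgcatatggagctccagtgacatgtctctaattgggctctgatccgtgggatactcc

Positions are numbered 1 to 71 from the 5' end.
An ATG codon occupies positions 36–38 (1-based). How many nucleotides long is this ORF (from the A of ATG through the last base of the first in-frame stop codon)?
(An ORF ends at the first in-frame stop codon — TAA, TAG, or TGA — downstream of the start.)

Codons from position 36: ATG (36–38), TCT (39–41), CTA (42–44), ATT (45–47), GGG (48–50), CTC (51–53), TGA (54–56).
TGA is the first in-frame stop; ORF spans 36–56, 21 nucleotides.

21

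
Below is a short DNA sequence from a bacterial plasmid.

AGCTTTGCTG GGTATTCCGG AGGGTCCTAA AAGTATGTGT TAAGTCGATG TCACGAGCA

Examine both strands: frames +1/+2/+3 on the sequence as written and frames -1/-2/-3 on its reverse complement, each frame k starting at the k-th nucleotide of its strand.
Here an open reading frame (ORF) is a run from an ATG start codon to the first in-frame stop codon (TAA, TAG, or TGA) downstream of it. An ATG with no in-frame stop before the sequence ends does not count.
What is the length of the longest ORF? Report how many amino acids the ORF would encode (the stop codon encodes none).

Reverse complement (5'→3'): TGCTCGTGACATCGACTTAACACATACTTTTAGGACCCTCCGGAATACCCAGCAAAGCT
Frame +1: AGC TTT GCT GGG TAT TCC GGA GGG TCC TAA AAG TAT GTG TTA AGT CGA TGT CAC GAG — no ATG→stop ORF.
Frame +2: GCT TTG CTG GGT ATT CCG GAG GGT CCT AAA AGT ATG TGT TAA GTC GAT GTC ACG AGC — ATG at 35, stop TAA at 41 → 9 nt.
Frame +3: CTT TGC TGG GTA TTC CGG AGG GTC CTA AAA GTA TGT GTT AAG TCG ATG TCA CGA GCA — no ATG→stop ORF.
Frame -1: TGC TCG TGA CAT CGA CTT AAC ACA TAC TTT TAG GAC CCT CCG GAA TAC CCA GCA AAG — no ATG→stop ORF.
Frame -2: GCT CGT GAC ATC GAC TTA ACA CAT ACT TTT AGG ACC CTC CGG AAT ACC CAG CAA AGC — no ATG→stop ORF.
Frame -3: CTC GTG ACA TCG ACT TAA CAC ATA CTT TTA GGA CCC TCC GGA ATA CCC AGC AAA GCT — no ATG→stop ORF.
Longest: frame +2, positions 35–43, 9 nt = 3 codons = 2 aa. → 2 amino acids.

2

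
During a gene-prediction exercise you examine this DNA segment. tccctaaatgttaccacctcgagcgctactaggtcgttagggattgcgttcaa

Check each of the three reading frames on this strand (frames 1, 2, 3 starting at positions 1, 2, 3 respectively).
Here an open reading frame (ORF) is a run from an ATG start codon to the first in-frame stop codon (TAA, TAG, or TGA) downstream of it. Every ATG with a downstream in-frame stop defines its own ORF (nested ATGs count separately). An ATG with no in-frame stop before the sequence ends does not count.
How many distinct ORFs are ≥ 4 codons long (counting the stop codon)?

Frame 1: TCC CTA AAT GTT ACC ACC TCG AGC GCT ACT AGG TCG TTA GGG ATT GCG TTC — no ATG→stop ORF.
Frame 2: CCC TAA ATG TTA CCA CCT CGA GCG CTA CTA GGT CGT TAG GGA TTG CGT TCA — ATG at 8, stop TAG at 38 → 33 nt.
Frame 3: CCT AAA TGT TAC CAC CTC GAG CGC TAC TAG GTC GTT AGG GAT TGC GTT CAA — no ATG→stop ORF.
ORFs ≥ 4 codons: frame 2 8–40 (11 codons). Count = 1.

1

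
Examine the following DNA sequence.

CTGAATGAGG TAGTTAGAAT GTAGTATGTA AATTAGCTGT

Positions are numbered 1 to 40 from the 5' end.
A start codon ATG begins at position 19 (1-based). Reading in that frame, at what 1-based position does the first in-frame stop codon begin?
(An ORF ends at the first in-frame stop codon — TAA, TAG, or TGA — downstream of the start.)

22

Codons from position 19: ATG (19–21), TAG (22–24).
TAG is a stop codon; it begins at position 22.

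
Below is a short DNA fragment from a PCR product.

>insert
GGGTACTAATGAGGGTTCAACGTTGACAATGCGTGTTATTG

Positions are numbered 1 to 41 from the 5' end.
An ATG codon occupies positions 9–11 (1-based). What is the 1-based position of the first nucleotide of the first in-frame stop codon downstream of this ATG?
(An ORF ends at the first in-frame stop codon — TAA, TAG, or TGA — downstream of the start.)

24

Codons from position 9: ATG (9–11), AGG (12–14), GTT (15–17), CAA (18–20), CGT (21–23), TGA (24–26).
TGA is a stop codon; it begins at position 24.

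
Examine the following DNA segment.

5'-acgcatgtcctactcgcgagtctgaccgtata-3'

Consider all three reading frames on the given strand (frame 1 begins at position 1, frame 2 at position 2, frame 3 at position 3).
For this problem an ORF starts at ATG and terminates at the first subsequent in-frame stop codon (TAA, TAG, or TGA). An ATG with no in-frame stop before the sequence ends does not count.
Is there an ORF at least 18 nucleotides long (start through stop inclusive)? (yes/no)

yes

Frame 1: ACG CAT GTC CTA CTC GCG AGT CTG ACC GTA — no ATG→stop ORF.
Frame 2: CGC ATG TCC TAC TCG CGA GTC TGA CCG TAT — ATG at 5, stop TGA at 23 → 21 nt.
Frame 3: GCA TGT CCT ACT CGC GAG TCT GAC CGT ATA — no ATG→stop ORF.
Frame 2 has an ORF of 21 nucleotides (positions 5–25) ≥ 18, so yes.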